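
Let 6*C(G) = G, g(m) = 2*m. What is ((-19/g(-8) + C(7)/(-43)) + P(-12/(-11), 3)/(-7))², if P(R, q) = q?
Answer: 111788329/208744704 ≈ 0.53553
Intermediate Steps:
C(G) = G/6
((-19/g(-8) + C(7)/(-43)) + P(-12/(-11), 3)/(-7))² = ((-19/(2*(-8)) + ((⅙)*7)/(-43)) + 3/(-7))² = ((-19/(-16) + (7/6)*(-1/43)) + 3*(-⅐))² = ((-19*(-1/16) - 7/258) - 3/7)² = ((19/16 - 7/258) - 3/7)² = (2395/2064 - 3/7)² = (10573/14448)² = 111788329/208744704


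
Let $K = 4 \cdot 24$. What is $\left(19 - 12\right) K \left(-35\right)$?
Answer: $-23520$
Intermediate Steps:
$K = 96$
$\left(19 - 12\right) K \left(-35\right) = \left(19 - 12\right) 96 \left(-35\right) = 7 \cdot 96 \left(-35\right) = 672 \left(-35\right) = -23520$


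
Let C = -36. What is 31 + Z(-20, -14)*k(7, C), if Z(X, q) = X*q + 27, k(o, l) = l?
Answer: -11021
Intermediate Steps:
Z(X, q) = 27 + X*q
31 + Z(-20, -14)*k(7, C) = 31 + (27 - 20*(-14))*(-36) = 31 + (27 + 280)*(-36) = 31 + 307*(-36) = 31 - 11052 = -11021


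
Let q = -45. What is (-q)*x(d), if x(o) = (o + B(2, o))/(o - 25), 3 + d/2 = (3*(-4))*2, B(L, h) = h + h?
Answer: 7290/79 ≈ 92.278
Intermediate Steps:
B(L, h) = 2*h
d = -54 (d = -6 + 2*((3*(-4))*2) = -6 + 2*(-12*2) = -6 + 2*(-24) = -6 - 48 = -54)
x(o) = 3*o/(-25 + o) (x(o) = (o + 2*o)/(o - 25) = (3*o)/(-25 + o) = 3*o/(-25 + o))
(-q)*x(d) = (-1*(-45))*(3*(-54)/(-25 - 54)) = 45*(3*(-54)/(-79)) = 45*(3*(-54)*(-1/79)) = 45*(162/79) = 7290/79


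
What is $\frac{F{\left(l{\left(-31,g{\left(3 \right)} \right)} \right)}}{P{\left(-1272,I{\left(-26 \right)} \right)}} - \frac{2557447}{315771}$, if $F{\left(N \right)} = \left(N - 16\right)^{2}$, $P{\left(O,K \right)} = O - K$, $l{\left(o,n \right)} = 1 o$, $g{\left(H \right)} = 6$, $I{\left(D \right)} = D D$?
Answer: $- \frac{5679444895}{615121908} \approx -9.233$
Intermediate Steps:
$I{\left(D \right)} = D^{2}$
$l{\left(o,n \right)} = o$
$F{\left(N \right)} = \left(-16 + N\right)^{2}$
$\frac{F{\left(l{\left(-31,g{\left(3 \right)} \right)} \right)}}{P{\left(-1272,I{\left(-26 \right)} \right)}} - \frac{2557447}{315771} = \frac{\left(-16 - 31\right)^{2}}{-1272 - \left(-26\right)^{2}} - \frac{2557447}{315771} = \frac{\left(-47\right)^{2}}{-1272 - 676} - \frac{2557447}{315771} = \frac{2209}{-1272 - 676} - \frac{2557447}{315771} = \frac{2209}{-1948} - \frac{2557447}{315771} = 2209 \left(- \frac{1}{1948}\right) - \frac{2557447}{315771} = - \frac{2209}{1948} - \frac{2557447}{315771} = - \frac{5679444895}{615121908}$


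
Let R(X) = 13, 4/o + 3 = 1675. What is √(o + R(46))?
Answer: √2271830/418 ≈ 3.6059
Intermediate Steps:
o = 1/418 (o = 4/(-3 + 1675) = 4/1672 = 4*(1/1672) = 1/418 ≈ 0.0023923)
√(o + R(46)) = √(1/418 + 13) = √(5435/418) = √2271830/418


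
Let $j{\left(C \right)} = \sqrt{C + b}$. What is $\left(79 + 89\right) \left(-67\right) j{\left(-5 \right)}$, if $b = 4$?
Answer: $- 11256 i \approx - 11256.0 i$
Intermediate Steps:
$j{\left(C \right)} = \sqrt{4 + C}$ ($j{\left(C \right)} = \sqrt{C + 4} = \sqrt{4 + C}$)
$\left(79 + 89\right) \left(-67\right) j{\left(-5 \right)} = \left(79 + 89\right) \left(-67\right) \sqrt{4 - 5} = 168 \left(-67\right) \sqrt{-1} = - 11256 i$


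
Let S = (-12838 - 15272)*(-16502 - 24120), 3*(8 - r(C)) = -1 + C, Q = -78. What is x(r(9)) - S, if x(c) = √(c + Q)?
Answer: -1141884420 + I*√654/3 ≈ -1.1419e+9 + 8.5245*I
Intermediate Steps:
r(C) = 25/3 - C/3 (r(C) = 8 - (-1 + C)/3 = 8 + (⅓ - C/3) = 25/3 - C/3)
x(c) = √(-78 + c) (x(c) = √(c - 78) = √(-78 + c))
S = 1141884420 (S = -28110*(-40622) = 1141884420)
x(r(9)) - S = √(-78 + (25/3 - ⅓*9)) - 1*1141884420 = √(-78 + (25/3 - 3)) - 1141884420 = √(-78 + 16/3) - 1141884420 = √(-218/3) - 1141884420 = I*√654/3 - 1141884420 = -1141884420 + I*√654/3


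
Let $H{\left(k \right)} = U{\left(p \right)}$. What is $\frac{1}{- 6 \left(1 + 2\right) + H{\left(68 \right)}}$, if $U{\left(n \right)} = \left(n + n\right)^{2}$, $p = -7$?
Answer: $\frac{1}{178} \approx 0.005618$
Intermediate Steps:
$U{\left(n \right)} = 4 n^{2}$ ($U{\left(n \right)} = \left(2 n\right)^{2} = 4 n^{2}$)
$H{\left(k \right)} = 196$ ($H{\left(k \right)} = 4 \left(-7\right)^{2} = 4 \cdot 49 = 196$)
$\frac{1}{- 6 \left(1 + 2\right) + H{\left(68 \right)}} = \frac{1}{- 6 \left(1 + 2\right) + 196} = \frac{1}{\left(-6\right) 3 + 196} = \frac{1}{-18 + 196} = \frac{1}{178}$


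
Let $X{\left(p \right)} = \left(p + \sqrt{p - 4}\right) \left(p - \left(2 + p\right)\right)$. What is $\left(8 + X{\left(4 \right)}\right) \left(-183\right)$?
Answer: $0$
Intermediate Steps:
$X{\left(p \right)} = - 2 p - 2 \sqrt{-4 + p}$ ($X{\left(p \right)} = \left(p + \sqrt{-4 + p}\right) \left(-2\right) = - 2 p - 2 \sqrt{-4 + p}$)
$\left(8 + X{\left(4 \right)}\right) \left(-183\right) = \left(8 - \left(8 + 2 \sqrt{-4 + 4}\right)\right) \left(-183\right) = \left(8 - \left(8 + 2 \sqrt{0}\right)\right) \left(-183\right) = \left(8 - 8\right) \left(-183\right) = 0 \left(-183\right) = 0$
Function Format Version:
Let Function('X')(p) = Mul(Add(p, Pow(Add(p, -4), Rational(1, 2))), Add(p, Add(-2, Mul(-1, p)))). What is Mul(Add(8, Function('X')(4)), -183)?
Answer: 0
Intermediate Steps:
Function('X')(p) = Add(Mul(-2, p), Mul(-2, Pow(Add(-4, p), Rational(1, 2)))) (Function('X')(p) = Mul(Add(p, Pow(Add(-4, p), Rational(1, 2))), -2) = Add(Mul(-2, p), Mul(-2, Pow(Add(-4, p), Rational(1, 2)))))
Mul(Add(8, Function('X')(4)), -183) = Mul(Add(8, Add(Mul(-2, 4), Mul(-2, Pow(Add(-4, 4), Rational(1, 2))))), -183) = Mul(Add(8, Add(-8, Mul(-2, Pow(0, Rational(1, 2))))), -183) = Mul(Add(8, Add(-8, Mul(-2, 0))), -183) = Mul(Add(8, Add(-8, 0)), -183) = Mul(Add(8, -8), -183) = Mul(0, -183) = 0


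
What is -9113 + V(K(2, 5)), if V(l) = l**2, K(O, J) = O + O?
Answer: -9097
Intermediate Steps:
K(O, J) = 2*O
-9113 + V(K(2, 5)) = -9113 + (2*2)**2 = -9113 + 4**2 = -9113 + 16 = -9097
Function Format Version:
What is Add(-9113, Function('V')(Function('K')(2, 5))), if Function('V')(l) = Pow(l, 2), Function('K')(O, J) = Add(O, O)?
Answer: -9097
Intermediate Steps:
Function('K')(O, J) = Mul(2, O)
Add(-9113, Function('V')(Function('K')(2, 5))) = Add(-9113, Pow(Mul(2, 2), 2)) = Add(-9113, Pow(4, 2)) = Add(-9113, 16) = -9097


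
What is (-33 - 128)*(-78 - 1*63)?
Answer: 22701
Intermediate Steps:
(-33 - 128)*(-78 - 1*63) = -161*(-78 - 63) = -161*(-141) = 22701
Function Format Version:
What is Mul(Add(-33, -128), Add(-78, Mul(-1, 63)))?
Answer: 22701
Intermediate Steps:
Mul(Add(-33, -128), Add(-78, Mul(-1, 63))) = Mul(-161, Add(-78, -63)) = Mul(-161, -141) = 22701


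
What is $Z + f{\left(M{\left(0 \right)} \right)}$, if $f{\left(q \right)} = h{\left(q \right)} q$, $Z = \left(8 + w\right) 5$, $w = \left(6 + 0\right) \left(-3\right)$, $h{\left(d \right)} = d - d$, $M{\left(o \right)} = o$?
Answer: $-50$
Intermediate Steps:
$h{\left(d \right)} = 0$
$w = -18$ ($w = 6 \left(-3\right) = -18$)
$Z = -50$ ($Z = \left(8 - 18\right) 5 = \left(-10\right) 5 = -50$)
$f{\left(q \right)} = 0$ ($f{\left(q \right)} = 0 q = 0$)
$Z + f{\left(M{\left(0 \right)} \right)} = -50 + 0 = -50$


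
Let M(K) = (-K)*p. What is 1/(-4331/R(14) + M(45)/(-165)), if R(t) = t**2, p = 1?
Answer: -2156/47053 ≈ -0.045821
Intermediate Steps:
M(K) = -K (M(K) = -K*1 = -K)
1/(-4331/R(14) + M(45)/(-165)) = 1/(-4331/(14**2) - 1*45/(-165)) = 1/(-4331/196 - 45*(-1/165)) = 1/(-4331*1/196 + 3/11) = 1/(-4331/196 + 3/11) = 1/(-47053/2156) = -2156/47053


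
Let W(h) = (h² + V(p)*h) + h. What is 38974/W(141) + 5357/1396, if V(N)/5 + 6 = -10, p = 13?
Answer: 50619299/6101916 ≈ 8.2956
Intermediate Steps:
V(N) = -80 (V(N) = -30 + 5*(-10) = -30 - 50 = -80)
W(h) = h² - 79*h (W(h) = (h² - 80*h) + h = h² - 79*h)
38974/W(141) + 5357/1396 = 38974/((141*(-79 + 141))) + 5357/1396 = 38974/((141*62)) + 5357*(1/1396) = 38974/8742 + 5357/1396 = 38974*(1/8742) + 5357/1396 = 19487/4371 + 5357/1396 = 50619299/6101916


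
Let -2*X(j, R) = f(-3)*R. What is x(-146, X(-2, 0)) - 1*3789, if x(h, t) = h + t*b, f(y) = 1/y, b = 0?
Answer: -3935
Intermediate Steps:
X(j, R) = R/6 (X(j, R) = -R/(2*(-3)) = -(-1)*R/6 = R/6)
x(h, t) = h (x(h, t) = h + t*0 = h + 0 = h)
x(-146, X(-2, 0)) - 1*3789 = -146 - 1*3789 = -146 - 3789 = -3935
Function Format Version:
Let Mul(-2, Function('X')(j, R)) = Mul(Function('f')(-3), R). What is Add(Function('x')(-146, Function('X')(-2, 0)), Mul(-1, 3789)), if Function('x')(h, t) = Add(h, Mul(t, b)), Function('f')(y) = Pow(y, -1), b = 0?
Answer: -3935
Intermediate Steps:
Function('X')(j, R) = Mul(Rational(1, 6), R) (Function('X')(j, R) = Mul(Rational(-1, 2), Mul(Pow(-3, -1), R)) = Mul(Rational(-1, 2), Mul(Rational(-1, 3), R)) = Mul(Rational(1, 6), R))
Function('x')(h, t) = h (Function('x')(h, t) = Add(h, Mul(t, 0)) = Add(h, 0) = h)
Add(Function('x')(-146, Function('X')(-2, 0)), Mul(-1, 3789)) = Add(-146, Mul(-1, 3789)) = Add(-146, -3789) = -3935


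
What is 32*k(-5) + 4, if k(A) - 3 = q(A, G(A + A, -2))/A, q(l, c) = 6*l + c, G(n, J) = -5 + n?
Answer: 388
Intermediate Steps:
q(l, c) = c + 6*l
k(A) = 3 + (-5 + 8*A)/A (k(A) = 3 + ((-5 + (A + A)) + 6*A)/A = 3 + ((-5 + 2*A) + 6*A)/A = 3 + (-5 + 8*A)/A)
32*k(-5) + 4 = 32*(11 - 5/(-5)) + 4 = 32*(11 - 5*(-⅕)) + 4 = 32*(11 + 1) + 4 = 32*12 + 4 = 384 + 4 = 388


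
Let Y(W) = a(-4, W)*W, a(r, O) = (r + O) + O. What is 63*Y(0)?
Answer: 0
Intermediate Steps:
a(r, O) = r + 2*O (a(r, O) = (O + r) + O = r + 2*O)
Y(W) = W*(-4 + 2*W) (Y(W) = (-4 + 2*W)*W = W*(-4 + 2*W))
63*Y(0) = 63*(2*0*(-2 + 0)) = 63*(2*0*(-2)) = 63*0 = 0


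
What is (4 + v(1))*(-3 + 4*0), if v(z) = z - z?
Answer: -12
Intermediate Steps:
v(z) = 0
(4 + v(1))*(-3 + 4*0) = (4 + 0)*(-3 + 4*0) = 4*(-3 + 0) = 4*(-3) = -12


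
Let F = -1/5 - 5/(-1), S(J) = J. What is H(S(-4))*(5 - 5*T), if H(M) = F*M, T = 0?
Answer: -96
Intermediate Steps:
F = 24/5 (F = -1*⅕ - 5*(-1) = -⅕ + 5 = 24/5 ≈ 4.8000)
H(M) = 24*M/5
H(S(-4))*(5 - 5*T) = ((24/5)*(-4))*(5 - 5*0) = -96*(5 + 0)/5 = -96/5*5 = -96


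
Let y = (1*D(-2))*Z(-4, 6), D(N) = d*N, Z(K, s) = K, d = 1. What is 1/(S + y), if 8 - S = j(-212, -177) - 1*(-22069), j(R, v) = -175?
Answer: -1/21878 ≈ -4.5708e-5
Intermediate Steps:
D(N) = N (D(N) = 1*N = N)
y = 8 (y = (1*(-2))*(-4) = -2*(-4) = 8)
S = -21886 (S = 8 - (-175 - 1*(-22069)) = 8 - (-175 + 22069) = 8 - 1*21894 = 8 - 21894 = -21886)
1/(S + y) = 1/(-21886 + 8) = 1/(-21878) = -1/21878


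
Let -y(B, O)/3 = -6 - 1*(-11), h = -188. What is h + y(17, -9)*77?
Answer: -1343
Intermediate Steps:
y(B, O) = -15 (y(B, O) = -3*(-6 - 1*(-11)) = -3*(-6 + 11) = -3*5 = -15)
h + y(17, -9)*77 = -188 - 15*77 = -188 - 1155 = -1343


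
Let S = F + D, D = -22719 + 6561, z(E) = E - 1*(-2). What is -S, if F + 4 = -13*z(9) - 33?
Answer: 16338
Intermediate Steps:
z(E) = 2 + E (z(E) = E + 2 = 2 + E)
F = -180 (F = -4 + (-13*(2 + 9) - 33) = -4 + (-13*11 - 33) = -4 + (-143 - 33) = -4 - 176 = -180)
D = -16158
S = -16338 (S = -180 - 16158 = -16338)
-S = -1*(-16338) = 16338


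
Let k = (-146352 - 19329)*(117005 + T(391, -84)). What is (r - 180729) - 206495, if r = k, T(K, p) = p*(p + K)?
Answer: -15113311001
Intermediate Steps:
T(K, p) = p*(K + p)
k = -15112923777 (k = (-146352 - 19329)*(117005 - 84*(391 - 84)) = -165681*(117005 - 84*307) = -165681*(117005 - 25788) = -165681*91217 = -15112923777)
r = -15112923777
(r - 180729) - 206495 = (-15112923777 - 180729) - 206495 = -15113104506 - 206495 = -15113311001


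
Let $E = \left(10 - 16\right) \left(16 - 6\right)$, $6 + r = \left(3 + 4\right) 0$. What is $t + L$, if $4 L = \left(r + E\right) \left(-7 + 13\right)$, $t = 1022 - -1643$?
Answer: $2566$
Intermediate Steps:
$t = 2665$ ($t = 1022 + 1643 = 2665$)
$r = -6$ ($r = -6 + \left(3 + 4\right) 0 = -6 + 7 \cdot 0 = -6 + 0 = -6$)
$E = -60$ ($E = \left(-6\right) 10 = -60$)
$L = -99$ ($L = \frac{\left(-6 - 60\right) \left(-7 + 13\right)}{4} = \frac{\left(-66\right) 6}{4} = \frac{1}{4} \left(-396\right) = -99$)
$t + L = 2665 - 99 = 2566$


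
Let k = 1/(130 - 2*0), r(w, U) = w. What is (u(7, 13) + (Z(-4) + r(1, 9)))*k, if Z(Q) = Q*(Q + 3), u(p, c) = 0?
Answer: 1/26 ≈ 0.038462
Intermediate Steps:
Z(Q) = Q*(3 + Q)
k = 1/130 (k = 1/(130 + 0) = 1/130 ≈ 0.0076923)
(u(7, 13) + (Z(-4) + r(1, 9)))*k = (0 + (-4*(3 - 4) + 1))*(1/130) = (0 + (-4*(-1) + 1))*(1/130) = (0 + (4 + 1))*(1/130) = (0 + 5)*(1/130) = 5*(1/130) = 1/26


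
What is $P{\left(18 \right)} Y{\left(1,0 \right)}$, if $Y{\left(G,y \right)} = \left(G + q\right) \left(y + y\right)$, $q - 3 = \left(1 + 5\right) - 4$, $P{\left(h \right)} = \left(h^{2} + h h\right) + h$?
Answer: $0$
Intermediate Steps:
$P{\left(h \right)} = h + 2 h^{2}$ ($P{\left(h \right)} = \left(h^{2} + h^{2}\right) + h = 2 h^{2} + h = h + 2 h^{2}$)
$q = 5$ ($q = 3 + \left(\left(1 + 5\right) - 4\right) = 3 + \left(6 - 4\right) = 3 + 2 = 5$)
$Y{\left(G,y \right)} = 2 y \left(5 + G\right)$ ($Y{\left(G,y \right)} = \left(G + 5\right) \left(y + y\right) = \left(5 + G\right) 2 y = 2 y \left(5 + G\right)$)
$P{\left(18 \right)} Y{\left(1,0 \right)} = 18 \left(1 + 2 \cdot 18\right) 2 \cdot 0 \left(5 + 1\right) = 18 \left(1 + 36\right) 2 \cdot 0 \cdot 6 = 18 \cdot 37 \cdot 0 = 666 \cdot 0 = 0$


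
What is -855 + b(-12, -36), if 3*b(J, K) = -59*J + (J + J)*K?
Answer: -331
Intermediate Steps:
b(J, K) = -59*J/3 + 2*J*K/3 (b(J, K) = (-59*J + (J + J)*K)/3 = (-59*J + (2*J)*K)/3 = (-59*J + 2*J*K)/3 = -59*J/3 + 2*J*K/3)
-855 + b(-12, -36) = -855 + (⅓)*(-12)*(-59 + 2*(-36)) = -855 + (⅓)*(-12)*(-59 - 72) = -855 + (⅓)*(-12)*(-131) = -855 + 524 = -331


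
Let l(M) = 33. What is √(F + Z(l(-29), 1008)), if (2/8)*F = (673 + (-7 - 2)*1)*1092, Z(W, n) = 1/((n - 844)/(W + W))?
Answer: 3*√2166885506/82 ≈ 1703.0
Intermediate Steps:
Z(W, n) = 2*W/(-844 + n) (Z(W, n) = 1/((-844 + n)/((2*W))) = 1/((-844 + n)*(1/(2*W))) = 1/((-844 + n)/(2*W)) = 2*W/(-844 + n))
F = 2900352 (F = 4*((673 + (-7 - 2)*1)*1092) = 4*((673 - 9*1)*1092) = 4*((673 - 9)*1092) = 4*(664*1092) = 4*725088 = 2900352)
√(F + Z(l(-29), 1008)) = √(2900352 + 2*33/(-844 + 1008)) = √(2900352 + 2*33/164) = √(2900352 + 2*33*(1/164)) = √(2900352 + 33/82) = √(237828897/82) = 3*√2166885506/82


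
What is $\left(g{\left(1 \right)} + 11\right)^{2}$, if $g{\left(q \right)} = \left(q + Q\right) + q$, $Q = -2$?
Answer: $121$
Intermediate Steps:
$g{\left(q \right)} = -2 + 2 q$ ($g{\left(q \right)} = \left(q - 2\right) + q = \left(-2 + q\right) + q = -2 + 2 q$)
$\left(g{\left(1 \right)} + 11\right)^{2} = \left(\left(-2 + 2 \cdot 1\right) + 11\right)^{2} = \left(\left(-2 + 2\right) + 11\right)^{2} = \left(0 + 11\right)^{2} = 11^{2} = 121$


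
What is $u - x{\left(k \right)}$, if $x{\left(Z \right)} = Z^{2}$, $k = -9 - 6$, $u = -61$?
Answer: $-286$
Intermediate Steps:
$k = -15$ ($k = -9 - 6 = -15$)
$u - x{\left(k \right)} = -61 - \left(-15\right)^{2} = -61 - 225 = -286$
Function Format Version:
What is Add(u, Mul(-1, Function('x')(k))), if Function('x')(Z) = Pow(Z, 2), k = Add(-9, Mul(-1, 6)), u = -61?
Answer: -286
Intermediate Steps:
k = -15 (k = Add(-9, -6) = -15)
Add(u, Mul(-1, Function('x')(k))) = Add(-61, Mul(-1, Pow(-15, 2))) = Add(-61, Mul(-1, 225)) = Add(-61, -225) = -286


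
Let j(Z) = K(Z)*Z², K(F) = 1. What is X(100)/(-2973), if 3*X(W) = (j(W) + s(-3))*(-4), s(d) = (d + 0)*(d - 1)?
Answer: 40048/8919 ≈ 4.4902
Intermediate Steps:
s(d) = d*(-1 + d)
j(Z) = Z² (j(Z) = 1*Z² = Z²)
X(W) = -16 - 4*W²/3 (X(W) = ((W² - 3*(-1 - 3))*(-4))/3 = ((W² - 3*(-4))*(-4))/3 = ((W² + 12)*(-4))/3 = ((12 + W²)*(-4))/3 = (-48 - 4*W²)/3 = -16 - 4*W²/3)
X(100)/(-2973) = (-16 - 4/3*100²)/(-2973) = (-16 - 4/3*10000)*(-1/2973) = (-16 - 40000/3)*(-1/2973) = -40048/3*(-1/2973) = 40048/8919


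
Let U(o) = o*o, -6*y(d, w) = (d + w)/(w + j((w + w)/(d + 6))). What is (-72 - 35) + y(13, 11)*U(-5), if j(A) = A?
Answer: -26617/231 ≈ -115.23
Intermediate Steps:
y(d, w) = -(d + w)/(6*(w + 2*w/(6 + d))) (y(d, w) = -(d + w)/(6*(w + (w + w)/(d + 6))) = -(d + w)/(6*(w + (2*w)/(6 + d))) = -(d + w)/(6*(w + 2*w/(6 + d))))
U(o) = o²
(-72 - 35) + y(13, 11)*U(-5) = (-72 - 35) - ⅙*(6 + 13)*(13 + 11)/(11*(8 + 13))*(-5)² = -107 - ⅙*1/11*19*24/21*25 = -107 - ⅙*1/11*1/21*19*24*25 = -107 - 76/231*25 = -107 - 1900/231 = -26617/231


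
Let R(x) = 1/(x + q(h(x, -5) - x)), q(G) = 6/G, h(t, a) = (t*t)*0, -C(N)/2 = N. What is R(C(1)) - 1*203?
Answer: -202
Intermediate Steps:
C(N) = -2*N
h(t, a) = 0 (h(t, a) = t²*0 = 0)
R(x) = 1/(x - 6/x) (R(x) = 1/(x + 6/(0 - x)) = 1/(x + 6/((-x))) = 1/(x + 6*(-1/x)) = 1/(x - 6/x))
R(C(1)) - 1*203 = (-2*1)/(-6 + (-2*1)²) - 1*203 = -2/(-6 + (-2)²) - 203 = -2/(-6 + 4) - 203 = -2/(-2) - 203 = -2*(-½) - 203 = 1 - 203 = -202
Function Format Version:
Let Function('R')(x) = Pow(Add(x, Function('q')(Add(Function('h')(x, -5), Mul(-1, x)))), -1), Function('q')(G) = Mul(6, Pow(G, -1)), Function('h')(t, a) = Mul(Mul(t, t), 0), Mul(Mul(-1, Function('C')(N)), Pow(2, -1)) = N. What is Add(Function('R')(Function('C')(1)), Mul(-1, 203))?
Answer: -202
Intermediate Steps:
Function('C')(N) = Mul(-2, N)
Function('h')(t, a) = 0 (Function('h')(t, a) = Mul(Pow(t, 2), 0) = 0)
Function('R')(x) = Pow(Add(x, Mul(-6, Pow(x, -1))), -1) (Function('R')(x) = Pow(Add(x, Mul(6, Pow(Add(0, Mul(-1, x)), -1))), -1) = Pow(Add(x, Mul(6, Pow(Mul(-1, x), -1))), -1) = Pow(Add(x, Mul(6, Mul(-1, Pow(x, -1)))), -1) = Pow(Add(x, Mul(-6, Pow(x, -1))), -1))
Add(Function('R')(Function('C')(1)), Mul(-1, 203)) = Add(Mul(Mul(-2, 1), Pow(Add(-6, Pow(Mul(-2, 1), 2)), -1)), Mul(-1, 203)) = Add(Mul(-2, Pow(Add(-6, Pow(-2, 2)), -1)), -203) = Add(Mul(-2, Pow(Add(-6, 4), -1)), -203) = Add(Mul(-2, Pow(-2, -1)), -203) = Add(Mul(-2, Rational(-1, 2)), -203) = Add(1, -203) = -202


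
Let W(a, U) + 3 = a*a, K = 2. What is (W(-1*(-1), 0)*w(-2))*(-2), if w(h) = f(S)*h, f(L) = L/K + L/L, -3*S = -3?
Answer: -12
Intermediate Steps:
S = 1 (S = -1/3*(-3) = 1)
f(L) = 1 + L/2 (f(L) = L/2 + L/L = L*(1/2) + 1 = L/2 + 1 = 1 + L/2)
w(h) = 3*h/2 (w(h) = (1 + (1/2)*1)*h = (1 + 1/2)*h = 3*h/2)
W(a, U) = -3 + a**2 (W(a, U) = -3 + a*a = -3 + a**2)
(W(-1*(-1), 0)*w(-2))*(-2) = ((-3 + (-1*(-1))**2)*((3/2)*(-2)))*(-2) = ((-3 + 1**2)*(-3))*(-2) = ((-3 + 1)*(-3))*(-2) = -2*(-3)*(-2) = 6*(-2) = -12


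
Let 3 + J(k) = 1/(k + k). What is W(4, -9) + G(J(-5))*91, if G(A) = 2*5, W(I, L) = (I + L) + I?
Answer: 909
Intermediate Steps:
J(k) = -3 + 1/(2*k) (J(k) = -3 + 1/(k + k) = -3 + 1/(2*k))
W(I, L) = L + 2*I
G(A) = 10
W(4, -9) + G(J(-5))*91 = (-9 + 2*4) + 10*91 = (-9 + 8) + 910 = -1 + 910 = 909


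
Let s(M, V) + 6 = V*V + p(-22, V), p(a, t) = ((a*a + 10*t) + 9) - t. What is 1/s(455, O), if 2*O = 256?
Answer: 1/18023 ≈ 5.5485e-5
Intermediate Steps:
O = 128 (O = (1/2)*256 = 128)
p(a, t) = 9 + a**2 + 9*t (p(a, t) = ((a**2 + 10*t) + 9) - t = (9 + a**2 + 10*t) - t = 9 + a**2 + 9*t)
s(M, V) = 487 + V**2 + 9*V (s(M, V) = -6 + (V*V + (9 + (-22)**2 + 9*V)) = -6 + (V**2 + (9 + 484 + 9*V)) = -6 + (V**2 + (493 + 9*V)) = -6 + (493 + V**2 + 9*V) = 487 + V**2 + 9*V)
1/s(455, O) = 1/(487 + 128**2 + 9*128) = 1/(487 + 16384 + 1152) = 1/18023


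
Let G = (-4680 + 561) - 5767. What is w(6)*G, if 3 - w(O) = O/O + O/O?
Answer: -9886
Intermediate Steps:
G = -9886 (G = -4119 - 5767 = -9886)
w(O) = 1 (w(O) = 3 - (O/O + O/O) = 3 - (1 + 1) = 3 - 1*2 = 3 - 2 = 1)
w(6)*G = 1*(-9886) = -9886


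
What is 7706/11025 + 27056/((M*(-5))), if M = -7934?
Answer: 60398942/43736175 ≈ 1.3810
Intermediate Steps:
7706/11025 + 27056/((M*(-5))) = 7706/11025 + 27056/((-7934*(-5))) = 7706*(1/11025) + 27056/39670 = 7706/11025 + 27056*(1/39670) = 7706/11025 + 13528/19835 = 60398942/43736175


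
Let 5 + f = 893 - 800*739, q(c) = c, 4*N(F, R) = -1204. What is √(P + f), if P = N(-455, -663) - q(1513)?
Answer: I*√592126 ≈ 769.5*I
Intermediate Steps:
N(F, R) = -301 (N(F, R) = (¼)*(-1204) = -301)
f = -590312 (f = -5 + (893 - 800*739) = -5 + (893 - 591200) = -5 - 590307 = -590312)
P = -1814 (P = -301 - 1*1513 = -301 - 1513 = -1814)
√(P + f) = √(-1814 - 590312) = √(-592126) = I*√592126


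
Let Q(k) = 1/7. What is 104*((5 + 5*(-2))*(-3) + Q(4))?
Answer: 11024/7 ≈ 1574.9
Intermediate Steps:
Q(k) = 1/7
104*((5 + 5*(-2))*(-3) + Q(4)) = 104*((5 + 5*(-2))*(-3) + 1/7) = 104*((5 - 10)*(-3) + 1/7) = 104*(-5*(-3) + 1/7) = 104*(15 + 1/7) = 104*(106/7) = 11024/7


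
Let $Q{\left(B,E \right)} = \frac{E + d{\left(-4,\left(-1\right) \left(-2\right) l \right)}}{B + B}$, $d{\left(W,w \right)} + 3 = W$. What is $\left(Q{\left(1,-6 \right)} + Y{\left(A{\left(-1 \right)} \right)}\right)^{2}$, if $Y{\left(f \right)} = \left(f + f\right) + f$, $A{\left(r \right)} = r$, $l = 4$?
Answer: $\frac{361}{4} \approx 90.25$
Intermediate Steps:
$d{\left(W,w \right)} = -3 + W$
$Y{\left(f \right)} = 3 f$ ($Y{\left(f \right)} = 2 f + f = 3 f$)
$Q{\left(B,E \right)} = \frac{-7 + E}{2 B}$ ($Q{\left(B,E \right)} = \frac{E - 7}{B + B} = \frac{E - 7}{2 B} = \left(-7 + E\right) \frac{1}{2 B} = \frac{-7 + E}{2 B}$)
$\left(Q{\left(1,-6 \right)} + Y{\left(A{\left(-1 \right)} \right)}\right)^{2} = \left(\frac{-7 - 6}{2 \cdot 1} + 3 \left(-1\right)\right)^{2} = \left(\frac{1}{2} \cdot 1 \left(-13\right) - 3\right)^{2} = \left(- \frac{13}{2} - 3\right)^{2} = \left(- \frac{19}{2}\right)^{2} = \frac{361}{4}$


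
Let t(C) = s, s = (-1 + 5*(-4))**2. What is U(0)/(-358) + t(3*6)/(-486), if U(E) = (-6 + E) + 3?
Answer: -4345/4833 ≈ -0.89903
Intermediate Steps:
s = 441 (s = (-1 - 20)**2 = (-21)**2 = 441)
t(C) = 441
U(E) = -3 + E
U(0)/(-358) + t(3*6)/(-486) = (-3 + 0)/(-358) + 441/(-486) = -3*(-1/358) + 441*(-1/486) = 3/358 - 49/54 = -4345/4833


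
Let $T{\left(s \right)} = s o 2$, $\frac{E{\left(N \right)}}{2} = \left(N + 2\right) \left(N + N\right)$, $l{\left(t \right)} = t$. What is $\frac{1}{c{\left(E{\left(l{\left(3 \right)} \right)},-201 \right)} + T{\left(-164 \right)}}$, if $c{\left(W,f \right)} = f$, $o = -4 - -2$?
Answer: $\frac{1}{455} \approx 0.0021978$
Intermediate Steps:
$o = -2$ ($o = -4 + 2 = -2$)
$E{\left(N \right)} = 4 N \left(2 + N\right)$ ($E{\left(N \right)} = 2 \left(N + 2\right) \left(N + N\right) = 2 \left(2 + N\right) 2 N = 2 \cdot 2 N \left(2 + N\right) = 4 N \left(2 + N\right)$)
$T{\left(s \right)} = - 4 s$ ($T{\left(s \right)} = s \left(-2\right) 2 = - 2 s 2 = - 4 s$)
$\frac{1}{c{\left(E{\left(l{\left(3 \right)} \right)},-201 \right)} + T{\left(-164 \right)}} = \frac{1}{-201 - -656} = \frac{1}{-201 + 656} = \frac{1}{455}$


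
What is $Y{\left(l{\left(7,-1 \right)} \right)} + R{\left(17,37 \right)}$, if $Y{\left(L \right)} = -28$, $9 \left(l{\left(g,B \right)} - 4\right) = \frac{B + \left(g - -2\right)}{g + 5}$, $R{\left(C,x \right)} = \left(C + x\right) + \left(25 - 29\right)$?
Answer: $22$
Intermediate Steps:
$R{\left(C,x \right)} = -4 + C + x$ ($R{\left(C,x \right)} = \left(C + x\right) + \left(25 - 29\right) = \left(C + x\right) - 4 = -4 + C + x$)
$l{\left(g,B \right)} = 4 + \frac{2 + B + g}{9 \left(5 + g\right)}$ ($l{\left(g,B \right)} = 4 + \frac{\left(B + \left(g - -2\right)\right) \frac{1}{g + 5}}{9} = 4 + \frac{\left(B + \left(g + 2\right)\right) \frac{1}{5 + g}}{9} = 4 + \frac{\left(B + \left(2 + g\right)\right) \frac{1}{5 + g}}{9} = 4 + \frac{\left(2 + B + g\right) \frac{1}{5 + g}}{9} = 4 + \frac{\frac{1}{5 + g} \left(2 + B + g\right)}{9} = 4 + \frac{2 + B + g}{9 \left(5 + g\right)}$)
$Y{\left(l{\left(7,-1 \right)} \right)} + R{\left(17,37 \right)} = -28 + \left(-4 + 17 + 37\right) = -28 + 50 = 22$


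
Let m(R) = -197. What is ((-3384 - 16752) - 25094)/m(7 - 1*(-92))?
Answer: 45230/197 ≈ 229.59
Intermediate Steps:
((-3384 - 16752) - 25094)/m(7 - 1*(-92)) = ((-3384 - 16752) - 25094)/(-197) = (-20136 - 25094)*(-1/197) = -45230*(-1/197) = 45230/197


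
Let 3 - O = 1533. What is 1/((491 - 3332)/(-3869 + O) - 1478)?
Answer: -5399/7976881 ≈ -0.00067683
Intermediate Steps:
O = -1530 (O = 3 - 1*1533 = 3 - 1533 = -1530)
1/((491 - 3332)/(-3869 + O) - 1478) = 1/((491 - 3332)/(-3869 - 1530) - 1478) = 1/(-2841/(-5399) - 1478) = 1/(-2841*(-1/5399) - 1478) = 1/(2841/5399 - 1478) = 1/(-7976881/5399) = -5399/7976881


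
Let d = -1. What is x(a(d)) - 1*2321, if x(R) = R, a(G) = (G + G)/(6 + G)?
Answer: -11607/5 ≈ -2321.4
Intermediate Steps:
a(G) = 2*G/(6 + G) (a(G) = (2*G)/(6 + G) = 2*G/(6 + G))
x(a(d)) - 1*2321 = 2*(-1)/(6 - 1) - 1*2321 = 2*(-1)/5 - 2321 = 2*(-1)*(⅕) - 2321 = -⅖ - 2321 = -11607/5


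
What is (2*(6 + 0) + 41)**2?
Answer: 2809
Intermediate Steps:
(2*(6 + 0) + 41)**2 = (2*6 + 41)**2 = (12 + 41)**2 = 53**2 = 2809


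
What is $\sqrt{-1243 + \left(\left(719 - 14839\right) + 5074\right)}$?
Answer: $i \sqrt{10289} \approx 101.43 i$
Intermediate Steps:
$\sqrt{-1243 + \left(\left(719 - 14839\right) + 5074\right)} = \sqrt{-1243 + \left(-14120 + 5074\right)} = \sqrt{-1243 - 9046} = \sqrt{-10289} = i \sqrt{10289}$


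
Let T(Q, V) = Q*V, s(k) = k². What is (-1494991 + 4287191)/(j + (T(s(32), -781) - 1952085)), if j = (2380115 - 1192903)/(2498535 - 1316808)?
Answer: -3299618129400/3251909441471 ≈ -1.0147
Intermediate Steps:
j = 1187212/1181727 ≈ 1.0046
(-1494991 + 4287191)/(j + (T(s(32), -781) - 1952085)) = (-1494991 + 4287191)/(1187212/1181727 + (32²*(-781) - 1952085)) = 2792200/(1187212/1181727 + (1024*(-781) - 1952085)) = 2792200/(1187212/1181727 + (-799744 - 1952085)) = 2792200/(1187212/1181727 - 2751829) = 2792200/(-3251909441471/1181727) = 2792200*(-1181727/3251909441471) = -3299618129400/3251909441471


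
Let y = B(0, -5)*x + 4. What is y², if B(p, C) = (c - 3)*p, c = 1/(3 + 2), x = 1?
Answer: 16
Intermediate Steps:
c = ⅕ (c = 1/5 = ⅕ ≈ 0.20000)
B(p, C) = -14*p/5 (B(p, C) = (⅕ - 3)*p = -14*p/5)
y = 4 (y = -14/5*0*1 + 4 = 0*1 + 4 = 0 + 4 = 4)
y² = 4² = 16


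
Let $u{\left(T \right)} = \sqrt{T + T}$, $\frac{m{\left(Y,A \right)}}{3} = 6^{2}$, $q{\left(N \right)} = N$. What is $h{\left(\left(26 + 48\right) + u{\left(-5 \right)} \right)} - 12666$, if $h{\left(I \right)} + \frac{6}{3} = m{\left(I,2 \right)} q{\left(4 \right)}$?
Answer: $-12236$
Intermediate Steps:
$m{\left(Y,A \right)} = 108$ ($m{\left(Y,A \right)} = 3 \cdot 6^{2} = 3 \cdot 36 = 108$)
$u{\left(T \right)} = \sqrt{2} \sqrt{T}$ ($u{\left(T \right)} = \sqrt{2 T} = \sqrt{2} \sqrt{T}$)
$h{\left(I \right)} = 430$ ($h{\left(I \right)} = -2 + 108 \cdot 4 = -2 + 432 = 430$)
$h{\left(\left(26 + 48\right) + u{\left(-5 \right)} \right)} - 12666 = 430 - 12666 = -12236$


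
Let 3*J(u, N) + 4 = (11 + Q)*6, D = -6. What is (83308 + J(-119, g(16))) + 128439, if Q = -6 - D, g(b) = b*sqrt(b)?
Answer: 635303/3 ≈ 2.1177e+5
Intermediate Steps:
g(b) = b**(3/2)
Q = 0 (Q = -6 - 1*(-6) = -6 + 6 = 0)
J(u, N) = 62/3 (J(u, N) = -4/3 + ((11 + 0)*6)/3 = -4/3 + (11*6)/3 = -4/3 + (1/3)*66 = -4/3 + 22 = 62/3)
(83308 + J(-119, g(16))) + 128439 = (83308 + 62/3) + 128439 = 249986/3 + 128439 = 635303/3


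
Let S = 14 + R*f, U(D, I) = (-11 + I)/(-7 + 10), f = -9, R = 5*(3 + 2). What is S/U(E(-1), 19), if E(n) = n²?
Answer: -633/8 ≈ -79.125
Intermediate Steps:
R = 25 (R = 5*5 = 25)
U(D, I) = -11/3 + I/3 (U(D, I) = (-11 + I)/3 = (-11 + I)*(⅓) = -11/3 + I/3)
S = -211 (S = 14 + 25*(-9) = 14 - 225 = -211)
S/U(E(-1), 19) = -211/(-11/3 + (⅓)*19) = -211/(-11/3 + 19/3) = -211/8/3 = -211*3/8 = -633/8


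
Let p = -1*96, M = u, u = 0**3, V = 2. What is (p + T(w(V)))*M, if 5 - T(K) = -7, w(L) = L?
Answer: 0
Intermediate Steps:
T(K) = 12 (T(K) = 5 - 1*(-7) = 5 + 7 = 12)
u = 0
M = 0
p = -96
(p + T(w(V)))*M = (-96 + 12)*0 = -84*0 = 0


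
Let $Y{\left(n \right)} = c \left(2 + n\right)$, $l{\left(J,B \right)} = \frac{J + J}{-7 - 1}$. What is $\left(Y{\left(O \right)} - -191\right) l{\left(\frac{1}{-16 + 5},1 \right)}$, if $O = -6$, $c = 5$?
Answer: $\frac{171}{44} \approx 3.8864$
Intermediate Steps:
$l{\left(J,B \right)} = - \frac{J}{4}$ ($l{\left(J,B \right)} = \frac{2 J}{-8} = 2 J \left(- \frac{1}{8}\right) = - \frac{J}{4}$)
$Y{\left(n \right)} = 10 + 5 n$ ($Y{\left(n \right)} = 5 \left(2 + n\right) = 10 + 5 n$)
$\left(Y{\left(O \right)} - -191\right) l{\left(\frac{1}{-16 + 5},1 \right)} = \left(\left(10 + 5 \left(-6\right)\right) - -191\right) \left(- \frac{1}{4 \left(-16 + 5\right)}\right) = \left(\left(10 - 30\right) + \left(-32 + 223\right)\right) \left(- \frac{1}{4 \left(-11\right)}\right) = \left(-20 + 191\right) \left(\left(- \frac{1}{4}\right) \left(- \frac{1}{11}\right)\right) = 171 \cdot \frac{1}{44} = \frac{171}{44}$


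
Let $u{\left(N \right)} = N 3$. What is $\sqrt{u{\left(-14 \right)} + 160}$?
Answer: $\sqrt{118} \approx 10.863$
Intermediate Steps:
$u{\left(N \right)} = 3 N$
$\sqrt{u{\left(-14 \right)} + 160} = \sqrt{3 \left(-14\right) + 160} = \sqrt{-42 + 160} = \sqrt{118}$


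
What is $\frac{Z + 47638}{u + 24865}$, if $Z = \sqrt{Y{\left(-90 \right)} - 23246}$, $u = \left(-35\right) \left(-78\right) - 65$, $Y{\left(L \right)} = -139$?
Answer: $\frac{23819}{13765} + \frac{i \sqrt{23385}}{27530} \approx 1.7304 + 0.0055547 i$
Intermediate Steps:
$u = 2665$ ($u = 2730 - 65 = 2665$)
$Z = i \sqrt{23385}$ ($Z = \sqrt{-139 - 23246} = \sqrt{-23385} = i \sqrt{23385} \approx 152.92 i$)
$\frac{Z + 47638}{u + 24865} = \frac{i \sqrt{23385} + 47638}{2665 + 24865} = \frac{47638 + i \sqrt{23385}}{27530} = \left(47638 + i \sqrt{23385}\right) \frac{1}{27530} = \frac{23819}{13765} + \frac{i \sqrt{23385}}{27530}$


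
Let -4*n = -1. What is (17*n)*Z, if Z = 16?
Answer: 68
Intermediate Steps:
n = ¼ (n = -¼*(-1) = ¼ ≈ 0.25000)
(17*n)*Z = (17*(¼))*16 = (17/4)*16 = 68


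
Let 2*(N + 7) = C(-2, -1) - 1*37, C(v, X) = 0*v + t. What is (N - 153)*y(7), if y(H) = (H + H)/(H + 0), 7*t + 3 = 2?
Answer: -2500/7 ≈ -357.14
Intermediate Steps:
t = -⅐ (t = -3/7 + (⅐)*2 = -3/7 + 2/7 = -⅐ ≈ -0.14286)
y(H) = 2 (y(H) = (2*H)/H = 2)
C(v, X) = -⅐ (C(v, X) = 0*v - ⅐ = 0 - ⅐ = -⅐)
N = -179/7 (N = -7 + (-⅐ - 1*37)/2 = -7 + (-⅐ - 37)/2 = -7 + (½)*(-260/7) = -7 - 130/7 = -179/7 ≈ -25.571)
(N - 153)*y(7) = (-179/7 - 153)*2 = -1250/7*2 = -2500/7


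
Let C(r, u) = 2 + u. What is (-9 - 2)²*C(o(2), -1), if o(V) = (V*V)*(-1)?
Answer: 121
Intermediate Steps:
o(V) = -V² (o(V) = V²*(-1) = -V²)
(-9 - 2)²*C(o(2), -1) = (-9 - 2)²*(2 - 1) = (-11)²*1 = 121*1 = 121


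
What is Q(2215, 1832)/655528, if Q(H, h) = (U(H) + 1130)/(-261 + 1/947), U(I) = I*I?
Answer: -4647265185/162024233648 ≈ -0.028683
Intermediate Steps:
U(I) = I²
Q(H, h) = -535055/123583 - 947*H²/247166 (Q(H, h) = (H² + 1130)/(-261 + 1/947) = (1130 + H²)/(-261 + 1/947) = (1130 + H²)/(-247166/947) = (1130 + H²)*(-947/247166) = -535055/123583 - 947*H²/247166)
Q(2215, 1832)/655528 = (-535055/123583 - 947/247166*2215²)/655528 = (-535055/123583 - 947/247166*4906225)*(1/655528) = (-535055/123583 - 4646195075/247166)*(1/655528) = -4647265185/247166*1/655528 = -4647265185/162024233648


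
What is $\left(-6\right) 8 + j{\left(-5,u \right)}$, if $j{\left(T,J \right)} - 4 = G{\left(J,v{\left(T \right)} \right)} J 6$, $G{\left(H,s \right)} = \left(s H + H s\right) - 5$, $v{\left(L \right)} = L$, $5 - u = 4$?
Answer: $-134$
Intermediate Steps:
$u = 1$ ($u = 5 - 4 = 1$)
$G{\left(H,s \right)} = -5 + 2 H s$ ($G{\left(H,s \right)} = \left(H s + H s\right) - 5 = 2 H s - 5 = -5 + 2 H s$)
$j{\left(T,J \right)} = 4 + 6 J \left(-5 + 2 J T\right)$ ($j{\left(T,J \right)} = 4 + \left(-5 + 2 J T\right) J 6 = 4 + J \left(-5 + 2 J T\right) 6 = 4 + 6 J \left(-5 + 2 J T\right)$)
$\left(-6\right) 8 + j{\left(-5,u \right)} = \left(-6\right) 8 + \left(4 - 30 + 12 \left(-5\right) 1^{2}\right) = -48 + \left(4 - 30 + 12 \left(-5\right) 1\right) = -48 - 86 = -134$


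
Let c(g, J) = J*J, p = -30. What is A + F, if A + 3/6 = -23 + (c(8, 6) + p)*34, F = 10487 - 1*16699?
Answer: -12063/2 ≈ -6031.5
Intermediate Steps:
c(g, J) = J²
F = -6212 (F = 10487 - 16699 = -6212)
A = 361/2 (A = -½ + (-23 + (6² - 30)*34) = -½ + (-23 + (36 - 30)*34) = -½ + (-23 + 6*34) = -½ + (-23 + 204) = -½ + 181 = 361/2 ≈ 180.50)
A + F = 361/2 - 6212 = -12063/2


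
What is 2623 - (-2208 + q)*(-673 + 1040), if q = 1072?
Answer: 419535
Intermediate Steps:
2623 - (-2208 + q)*(-673 + 1040) = 2623 - (-2208 + 1072)*(-673 + 1040) = 2623 - (-1136)*367 = 2623 - 1*(-416912) = 2623 + 416912 = 419535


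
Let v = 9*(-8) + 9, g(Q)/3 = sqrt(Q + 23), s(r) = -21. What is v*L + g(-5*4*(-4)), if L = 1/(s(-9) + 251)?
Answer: -63/230 + 3*sqrt(103) ≈ 30.173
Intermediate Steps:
g(Q) = 3*sqrt(23 + Q) (g(Q) = 3*sqrt(Q + 23) = 3*sqrt(23 + Q))
L = 1/230 (L = 1/(-21 + 251) = 1/230 ≈ 0.0043478)
v = -63 (v = -72 + 9 = -63)
v*L + g(-5*4*(-4)) = -63*1/230 + 3*sqrt(23 - 5*4*(-4)) = -63/230 + 3*sqrt(23 - 20*(-4)) = -63/230 + 3*sqrt(23 + 80) = -63/230 + 3*sqrt(103)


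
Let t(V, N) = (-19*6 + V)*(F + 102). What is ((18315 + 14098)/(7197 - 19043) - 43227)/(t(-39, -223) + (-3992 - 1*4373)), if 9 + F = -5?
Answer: 512099455/258586334 ≈ 1.9804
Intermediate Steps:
F = -14 (F = -9 - 5 = -14)
t(V, N) = -10032 + 88*V (t(V, N) = (-19*6 + V)*(-14 + 102) = (-114 + V)*88 = -10032 + 88*V)
((18315 + 14098)/(7197 - 19043) - 43227)/(t(-39, -223) + (-3992 - 1*4373)) = ((18315 + 14098)/(7197 - 19043) - 43227)/((-10032 + 88*(-39)) + (-3992 - 1*4373)) = (32413/(-11846) - 43227)/((-10032 - 3432) + (-3992 - 4373)) = (32413*(-1/11846) - 43227)/(-13464 - 8365) = (-32413/11846 - 43227)/(-21829) = -512099455/11846*(-1/21829) = 512099455/258586334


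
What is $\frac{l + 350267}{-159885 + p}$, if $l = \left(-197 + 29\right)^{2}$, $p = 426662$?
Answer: $\frac{378491}{266777} \approx 1.4188$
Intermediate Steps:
$l = 28224$ ($l = \left(-168\right)^{2} = 28224$)
$\frac{l + 350267}{-159885 + p} = \frac{28224 + 350267}{-159885 + 426662} = \frac{378491}{266777}$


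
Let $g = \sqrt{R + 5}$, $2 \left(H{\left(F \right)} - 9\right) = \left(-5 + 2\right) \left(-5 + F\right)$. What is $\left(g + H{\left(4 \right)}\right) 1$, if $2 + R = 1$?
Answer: $\frac{25}{2} \approx 12.5$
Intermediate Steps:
$H{\left(F \right)} = \frac{33}{2} - \frac{3 F}{2}$ ($H{\left(F \right)} = 9 + \frac{\left(-5 + 2\right) \left(-5 + F\right)}{2} = 9 + \frac{\left(-3\right) \left(-5 + F\right)}{2} = 9 + \frac{15 - 3 F}{2} = 9 - \left(- \frac{15}{2} + \frac{3 F}{2}\right) = \frac{33}{2} - \frac{3 F}{2}$)
$R = -1$ ($R = -2 + 1 = -1$)
$g = 2$ ($g = \sqrt{-1 + 5} = \sqrt{4} = 2$)
$\left(g + H{\left(4 \right)}\right) 1 = \left(2 + \left(\frac{33}{2} - 6\right)\right) 1 = \left(2 + \frac{21}{2}\right) 1 = \frac{25}{2} \cdot 1 = \frac{25}{2}$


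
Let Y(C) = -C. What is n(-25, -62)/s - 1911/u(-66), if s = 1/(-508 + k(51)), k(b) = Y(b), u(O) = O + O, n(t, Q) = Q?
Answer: 1525589/44 ≈ 34673.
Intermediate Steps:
u(O) = 2*O
k(b) = -b
s = -1/559 (s = 1/(-508 - 1*51) = 1/(-508 - 51) = 1/(-559) = -1/559 ≈ -0.0017889)
n(-25, -62)/s - 1911/u(-66) = -62/(-1/559) - 1911/(2*(-66)) = -62*(-559) - 1911/(-132) = 34658 - 1911*(-1/132) = 34658 + 637/44 = 1525589/44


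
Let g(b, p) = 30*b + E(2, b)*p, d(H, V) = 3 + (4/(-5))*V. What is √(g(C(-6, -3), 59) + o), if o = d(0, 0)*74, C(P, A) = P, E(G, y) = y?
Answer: 2*I*√78 ≈ 17.664*I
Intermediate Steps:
d(H, V) = 3 - 4*V/5 (d(H, V) = 3 + (4*(-⅕))*V = 3 - 4*V/5)
g(b, p) = 30*b + b*p
o = 222 (o = (3 - ⅘*0)*74 = (3 + 0)*74 = 3*74 = 222)
√(g(C(-6, -3), 59) + o) = √(-6*(30 + 59) + 222) = √(-6*89 + 222) = √(-534 + 222) = √(-312) = 2*I*√78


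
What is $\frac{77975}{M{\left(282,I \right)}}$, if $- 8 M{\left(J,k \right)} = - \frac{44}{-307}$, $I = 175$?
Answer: $- \frac{47876650}{11} \approx -4.3524 \cdot 10^{6}$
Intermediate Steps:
$M{\left(J,k \right)} = - \frac{11}{614}$ ($M{\left(J,k \right)} = - \frac{\left(-44\right) \frac{1}{-307}}{8} = - \frac{\left(-44\right) \left(- \frac{1}{307}\right)}{8} = \left(- \frac{1}{8}\right) \frac{44}{307} = - \frac{11}{614}$)
$\frac{77975}{M{\left(282,I \right)}} = \frac{77975}{- \frac{11}{614}} = 77975 \left(- \frac{614}{11}\right) = - \frac{47876650}{11}$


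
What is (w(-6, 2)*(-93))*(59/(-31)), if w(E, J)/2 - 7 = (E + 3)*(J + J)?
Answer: -1770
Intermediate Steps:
w(E, J) = 14 + 4*J*(3 + E) (w(E, J) = 14 + 2*((E + 3)*(J + J)) = 14 + 2*((3 + E)*(2*J)) = 14 + 2*(2*J*(3 + E)) = 14 + 4*J*(3 + E))
(w(-6, 2)*(-93))*(59/(-31)) = ((14 + 12*2 + 4*(-6)*2)*(-93))*(59/(-31)) = ((14 + 24 - 48)*(-93))*(59*(-1/31)) = -10*(-93)*(-59/31) = 930*(-59/31) = -1770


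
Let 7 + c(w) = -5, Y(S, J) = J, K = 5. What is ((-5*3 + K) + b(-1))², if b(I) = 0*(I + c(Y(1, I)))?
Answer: 100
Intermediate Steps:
c(w) = -12 (c(w) = -7 - 5 = -12)
b(I) = 0 (b(I) = 0*(I - 12) = 0*(-12 + I) = 0)
((-5*3 + K) + b(-1))² = ((-5*3 + 5) + 0)² = ((-15 + 5) + 0)² = (-10 + 0)² = (-10)² = 100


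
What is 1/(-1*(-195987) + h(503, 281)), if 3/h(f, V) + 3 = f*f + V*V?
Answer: 331967/65061216432 ≈ 5.1024e-6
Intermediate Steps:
h(f, V) = 3/(-3 + V² + f²) (h(f, V) = 3/(-3 + (f*f + V*V)) = 3/(-3 + (f² + V²)) = 3/(-3 + (V² + f²)) = 3/(-3 + V² + f²))
1/(-1*(-195987) + h(503, 281)) = 1/(-1*(-195987) + 3/(-3 + 281² + 503²)) = 1/(195987 + 3/(-3 + 78961 + 253009)) = 1/(195987 + 3/331967) = 1/(65061216432/331967) = 331967/65061216432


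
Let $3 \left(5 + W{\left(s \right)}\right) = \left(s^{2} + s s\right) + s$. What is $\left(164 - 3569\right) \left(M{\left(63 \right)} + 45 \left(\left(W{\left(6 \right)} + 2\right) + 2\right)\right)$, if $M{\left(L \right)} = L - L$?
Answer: $-3830625$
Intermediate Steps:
$W{\left(s \right)} = -5 + \frac{s}{3} + \frac{2 s^{2}}{3}$ ($W{\left(s \right)} = -5 + \frac{\left(s^{2} + s s\right) + s}{3} = -5 + \frac{\left(s^{2} + s^{2}\right) + s}{3} = -5 + \frac{2 s^{2} + s}{3} = -5 + \frac{s + 2 s^{2}}{3} = -5 + \left(\frac{s}{3} + \frac{2 s^{2}}{3}\right) = -5 + \frac{s}{3} + \frac{2 s^{2}}{3}$)
$M{\left(L \right)} = 0$
$\left(164 - 3569\right) \left(M{\left(63 \right)} + 45 \left(\left(W{\left(6 \right)} + 2\right) + 2\right)\right) = \left(164 - 3569\right) \left(0 + 45 \left(\left(\left(-5 + \frac{1}{3} \cdot 6 + \frac{2 \cdot 6^{2}}{3}\right) + 2\right) + 2\right)\right) = - 3405 \left(0 + 45 \left(\left(\left(-5 + 2 + \frac{2}{3} \cdot 36\right) + 2\right) + 2\right)\right) = - 3405 \left(0 + 45 \left(\left(\left(-5 + 2 + 24\right) + 2\right) + 2\right)\right) = - 3405 \left(0 + 45 \left(\left(21 + 2\right) + 2\right)\right) = - 3405 \left(0 + 45 \left(23 + 2\right)\right) = - 3405 \left(0 + 45 \cdot 25\right) = - 3405 \left(0 + 1125\right) = \left(-3405\right) 1125 = -3830625$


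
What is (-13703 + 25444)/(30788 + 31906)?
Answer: 11741/62694 ≈ 0.18727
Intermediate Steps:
(-13703 + 25444)/(30788 + 31906) = 11741/62694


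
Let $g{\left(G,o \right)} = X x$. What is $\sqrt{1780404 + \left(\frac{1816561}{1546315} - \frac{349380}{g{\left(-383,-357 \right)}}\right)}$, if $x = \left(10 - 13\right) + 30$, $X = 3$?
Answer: $\frac{\sqrt{38221160236616752035}}{4638945} \approx 1332.7$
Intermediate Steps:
$x = 27$ ($x = -3 + 30 = 27$)
$g{\left(G,o \right)} = 81$ ($g{\left(G,o \right)} = 3 \cdot 27 = 81$)
$\sqrt{1780404 + \left(\frac{1816561}{1546315} - \frac{349380}{g{\left(-383,-357 \right)}}\right)} = \sqrt{1780404 + \left(\frac{1816561}{1546315} - \frac{349380}{81}\right)} = \sqrt{1780404 + \left(1816561 \cdot \frac{1}{1546315} - \frac{12940}{3}\right)} = \sqrt{1780404 + \left(\frac{1816561}{1546315} - \frac{12940}{3}\right)} = \sqrt{1780404 - \frac{20003866417}{4638945}} = \sqrt{\frac{8239192367363}{4638945}} = \frac{\sqrt{38221160236616752035}}{4638945}$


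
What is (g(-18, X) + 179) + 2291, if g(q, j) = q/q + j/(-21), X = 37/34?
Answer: 1764257/714 ≈ 2470.9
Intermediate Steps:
X = 37/34 (X = 37*(1/34) = 37/34 ≈ 1.0882)
g(q, j) = 1 - j/21 (g(q, j) = 1 + j*(-1/21) = 1 - j/21)
(g(-18, X) + 179) + 2291 = ((1 - 1/21*37/34) + 179) + 2291 = ((1 - 37/714) + 179) + 2291 = (677/714 + 179) + 2291 = 128483/714 + 2291 = 1764257/714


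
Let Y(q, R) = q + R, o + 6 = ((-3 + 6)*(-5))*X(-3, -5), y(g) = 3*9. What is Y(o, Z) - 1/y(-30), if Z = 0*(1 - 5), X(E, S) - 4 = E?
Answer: -568/27 ≈ -21.037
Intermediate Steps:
y(g) = 27
X(E, S) = 4 + E
Z = 0 (Z = 0*(-4) = 0)
o = -21 (o = -6 + ((-3 + 6)*(-5))*(4 - 3) = -6 + (3*(-5))*1 = -6 - 15*1 = -6 - 15 = -21)
Y(q, R) = R + q
Y(o, Z) - 1/y(-30) = (0 - 21) - 1/27 = -21 - 1*1/27 = -21 - 1/27 = -568/27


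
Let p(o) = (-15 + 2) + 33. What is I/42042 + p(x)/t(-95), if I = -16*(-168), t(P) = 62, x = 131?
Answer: 11994/31031 ≈ 0.38652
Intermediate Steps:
I = 2688
p(o) = 20 (p(o) = -13 + 33 = 20)
I/42042 + p(x)/t(-95) = 2688/42042 + 20/62 = 2688*(1/42042) + 20*(1/62) = 64/1001 + 10/31 = 11994/31031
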